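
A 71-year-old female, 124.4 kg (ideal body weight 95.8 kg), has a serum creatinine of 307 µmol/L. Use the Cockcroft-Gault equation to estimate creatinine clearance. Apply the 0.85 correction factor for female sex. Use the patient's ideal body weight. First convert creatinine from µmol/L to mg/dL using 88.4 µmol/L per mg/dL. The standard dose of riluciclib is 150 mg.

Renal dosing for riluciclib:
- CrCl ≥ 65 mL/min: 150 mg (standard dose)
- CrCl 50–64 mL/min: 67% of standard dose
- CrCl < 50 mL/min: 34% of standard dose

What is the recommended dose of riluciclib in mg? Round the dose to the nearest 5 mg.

SCr = 307 / 88.4 = 3.473 mg/dL
CrCl = (140 − 71) × 95.8 / (72 × 3.473) × 0.85 = 6610.2 / 250.06 × 0.85 ≈ 22.5 mL/min
CrCl ≈ 22 mL/min → bracket < 50 mL/min.
34% of 150 mg = 51 mg → 50 mg

50 mg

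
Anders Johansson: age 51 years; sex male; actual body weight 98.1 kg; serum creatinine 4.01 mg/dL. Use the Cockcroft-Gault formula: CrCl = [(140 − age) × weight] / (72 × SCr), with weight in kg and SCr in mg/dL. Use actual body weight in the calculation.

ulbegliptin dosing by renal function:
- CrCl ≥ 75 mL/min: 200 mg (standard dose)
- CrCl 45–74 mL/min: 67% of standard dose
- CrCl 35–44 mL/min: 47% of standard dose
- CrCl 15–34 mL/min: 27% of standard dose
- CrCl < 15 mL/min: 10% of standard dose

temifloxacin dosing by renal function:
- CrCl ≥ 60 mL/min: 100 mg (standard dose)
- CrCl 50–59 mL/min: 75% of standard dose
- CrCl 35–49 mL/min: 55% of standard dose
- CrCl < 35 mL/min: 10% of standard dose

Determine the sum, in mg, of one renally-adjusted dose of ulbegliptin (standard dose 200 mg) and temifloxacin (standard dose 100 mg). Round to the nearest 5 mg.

65 mg

CrCl = (140 − 51) × 98.1 / (72 × 4.01) = 8730.9 / 288.72 ≈ 30.2 mL/min
CrCl ≈ 30 mL/min.
ulbegliptin: 15–34 mL/min → 27% of 200 mg = 54 mg.
temifloxacin: < 35 mL/min → 10% of 100 mg = 10 mg.
Total = 54 + 10 = 64 mg.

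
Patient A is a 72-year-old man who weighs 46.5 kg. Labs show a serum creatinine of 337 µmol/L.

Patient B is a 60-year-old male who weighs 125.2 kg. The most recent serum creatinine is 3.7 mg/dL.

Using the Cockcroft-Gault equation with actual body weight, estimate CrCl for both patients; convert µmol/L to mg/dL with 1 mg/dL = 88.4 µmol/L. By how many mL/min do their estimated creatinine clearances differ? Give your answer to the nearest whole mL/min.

Patient A: SCr = 337 / 88.4 = 3.812 mg/dL
Patient A: CrCl = (140 − 72) × 46.5 / (72 × 3.812) = 3162.0 / 274.46 ≈ 11.5 mL/min
Patient B: CrCl = (140 − 60) × 125.2 / (72 × 3.7) = 10016.0 / 266.40 ≈ 37.6 mL/min
|11.5 − 37.6| = 26.1 mL/min

26 mL/min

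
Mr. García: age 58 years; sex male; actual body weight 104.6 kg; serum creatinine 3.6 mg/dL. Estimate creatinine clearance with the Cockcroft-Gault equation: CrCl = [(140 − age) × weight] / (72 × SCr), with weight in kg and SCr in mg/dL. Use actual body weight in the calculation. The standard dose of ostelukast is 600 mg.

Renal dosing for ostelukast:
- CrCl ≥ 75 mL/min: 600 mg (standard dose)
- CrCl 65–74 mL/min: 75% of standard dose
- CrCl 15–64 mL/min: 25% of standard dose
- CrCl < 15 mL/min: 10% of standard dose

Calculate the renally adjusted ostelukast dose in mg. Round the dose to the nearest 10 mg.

150 mg

CrCl = (140 − 58) × 104.6 / (72 × 3.6) = 8577.2 / 259.20 ≈ 33.1 mL/min
CrCl ≈ 33 mL/min → bracket 15–64 mL/min.
25% of 600 mg = 150 mg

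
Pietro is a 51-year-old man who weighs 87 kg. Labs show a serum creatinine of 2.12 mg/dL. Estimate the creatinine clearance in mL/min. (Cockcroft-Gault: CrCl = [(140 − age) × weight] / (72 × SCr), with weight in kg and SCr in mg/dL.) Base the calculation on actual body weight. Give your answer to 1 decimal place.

50.7 mL/min

CrCl = (140 − 51) × 87 / (72 × 2.12) = 7743.0 / 152.64 ≈ 50.7 mL/min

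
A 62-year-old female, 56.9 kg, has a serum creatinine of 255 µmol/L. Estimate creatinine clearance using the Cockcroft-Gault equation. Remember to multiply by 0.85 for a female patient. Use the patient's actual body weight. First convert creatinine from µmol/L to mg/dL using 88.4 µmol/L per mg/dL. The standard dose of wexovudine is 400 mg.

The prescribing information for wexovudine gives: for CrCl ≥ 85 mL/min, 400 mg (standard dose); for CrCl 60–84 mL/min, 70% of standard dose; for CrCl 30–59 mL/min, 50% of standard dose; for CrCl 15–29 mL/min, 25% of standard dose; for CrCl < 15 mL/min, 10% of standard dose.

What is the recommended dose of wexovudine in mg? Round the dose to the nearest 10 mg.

SCr = 255 / 88.4 = 2.885 mg/dL
CrCl = (140 − 62) × 56.9 / (72 × 2.885) × 0.85 = 4438.2 / 207.72 × 0.85 ≈ 18.2 mL/min
CrCl ≈ 18 mL/min → bracket 15–29 mL/min.
25% of 400 mg = 100 mg

100 mg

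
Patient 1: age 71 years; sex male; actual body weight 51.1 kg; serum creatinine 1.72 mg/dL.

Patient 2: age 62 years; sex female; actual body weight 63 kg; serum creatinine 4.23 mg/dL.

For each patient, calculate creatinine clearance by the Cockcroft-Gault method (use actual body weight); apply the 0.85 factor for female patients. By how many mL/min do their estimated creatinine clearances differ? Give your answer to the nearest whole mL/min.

15 mL/min

Patient 1: CrCl = (140 − 71) × 51.1 / (72 × 1.72) = 3525.9 / 123.84 ≈ 28.5 mL/min
Patient 2: CrCl = (140 − 62) × 63 / (72 × 4.23) × 0.85 = 4914.0 / 304.56 × 0.85 ≈ 13.7 mL/min
|28.5 − 13.7| = 14.8 mL/min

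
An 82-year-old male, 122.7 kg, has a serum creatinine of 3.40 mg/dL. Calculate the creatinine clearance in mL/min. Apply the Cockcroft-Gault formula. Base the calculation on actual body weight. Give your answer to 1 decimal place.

29.1 mL/min

CrCl = (140 − 82) × 122.7 / (72 × 3.4) = 7116.6 / 244.80 ≈ 29.1 mL/min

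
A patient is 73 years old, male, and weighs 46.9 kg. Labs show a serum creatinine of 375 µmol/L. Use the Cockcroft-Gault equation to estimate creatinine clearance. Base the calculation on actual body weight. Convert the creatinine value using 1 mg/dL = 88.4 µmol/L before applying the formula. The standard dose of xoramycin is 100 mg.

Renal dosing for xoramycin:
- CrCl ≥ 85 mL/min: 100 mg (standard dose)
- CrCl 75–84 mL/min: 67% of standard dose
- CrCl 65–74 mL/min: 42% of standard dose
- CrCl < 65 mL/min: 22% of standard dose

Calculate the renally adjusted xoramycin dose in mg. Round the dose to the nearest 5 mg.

SCr = 375 / 88.4 = 4.242 mg/dL
CrCl = (140 − 73) × 46.9 / (72 × 4.242) = 3142.3 / 305.42 ≈ 10.3 mL/min
CrCl ≈ 10 mL/min → bracket < 65 mL/min.
22% of 100 mg = 22 mg → 20 mg

20 mg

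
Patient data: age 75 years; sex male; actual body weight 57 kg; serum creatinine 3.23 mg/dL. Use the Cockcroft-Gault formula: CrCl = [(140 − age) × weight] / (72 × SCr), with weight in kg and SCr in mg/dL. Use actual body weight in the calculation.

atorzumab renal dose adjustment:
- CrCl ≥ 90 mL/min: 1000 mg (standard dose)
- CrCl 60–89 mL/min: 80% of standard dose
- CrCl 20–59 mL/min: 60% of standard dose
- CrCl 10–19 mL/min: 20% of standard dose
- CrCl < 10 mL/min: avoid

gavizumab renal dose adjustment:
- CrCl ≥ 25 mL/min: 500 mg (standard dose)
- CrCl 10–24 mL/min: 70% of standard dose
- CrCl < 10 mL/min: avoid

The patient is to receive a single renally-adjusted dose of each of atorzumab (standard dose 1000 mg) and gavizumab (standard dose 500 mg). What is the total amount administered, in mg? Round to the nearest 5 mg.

550 mg

CrCl = (140 − 75) × 57 / (72 × 3.23) = 3705.0 / 232.56 ≈ 15.9 mL/min
CrCl ≈ 16 mL/min.
atorzumab: 10–19 mL/min → 20% of 1000 mg = 200 mg.
gavizumab: 10–24 mL/min → 70% of 500 mg = 350 mg.
Total = 200 + 350 = 550 mg.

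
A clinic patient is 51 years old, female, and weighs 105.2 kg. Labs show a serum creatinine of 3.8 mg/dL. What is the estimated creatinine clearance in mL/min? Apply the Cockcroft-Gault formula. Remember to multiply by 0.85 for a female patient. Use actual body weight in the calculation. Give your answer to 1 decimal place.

29.1 mL/min

CrCl = (140 − 51) × 105.2 / (72 × 3.8) × 0.85 = 9362.8 / 273.60 × 0.85 ≈ 29.1 mL/min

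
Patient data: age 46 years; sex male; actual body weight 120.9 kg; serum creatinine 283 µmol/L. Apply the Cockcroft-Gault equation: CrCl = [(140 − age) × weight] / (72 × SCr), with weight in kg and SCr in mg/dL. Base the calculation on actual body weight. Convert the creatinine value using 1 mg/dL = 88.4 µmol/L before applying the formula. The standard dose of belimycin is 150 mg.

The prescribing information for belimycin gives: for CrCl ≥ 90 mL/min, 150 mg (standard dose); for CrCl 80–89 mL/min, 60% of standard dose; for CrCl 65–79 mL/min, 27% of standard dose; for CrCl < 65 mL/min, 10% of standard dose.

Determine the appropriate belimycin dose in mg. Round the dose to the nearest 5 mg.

15 mg

SCr = 283 / 88.4 = 3.201 mg/dL
CrCl = (140 − 46) × 120.9 / (72 × 3.201) = 11364.6 / 230.47 ≈ 49.3 mL/min
CrCl ≈ 49 mL/min → bracket < 65 mL/min.
10% of 150 mg = 15 mg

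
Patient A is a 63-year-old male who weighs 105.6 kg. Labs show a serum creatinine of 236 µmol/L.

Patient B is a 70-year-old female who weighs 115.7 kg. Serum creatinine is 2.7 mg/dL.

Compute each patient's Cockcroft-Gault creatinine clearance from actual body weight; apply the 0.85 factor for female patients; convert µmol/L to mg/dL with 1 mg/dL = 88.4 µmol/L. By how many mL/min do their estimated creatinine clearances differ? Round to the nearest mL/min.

Patient A: SCr = 236 / 88.4 = 2.67 mg/dL
Patient A: CrCl = (140 − 63) × 105.6 / (72 × 2.67) = 8131.2 / 192.24 ≈ 42.3 mL/min
Patient B: CrCl = (140 − 70) × 115.7 / (72 × 2.7) × 0.85 = 8099.0 / 194.40 × 0.85 ≈ 35.4 mL/min
|42.3 − 35.4| = 6.9 mL/min

7 mL/min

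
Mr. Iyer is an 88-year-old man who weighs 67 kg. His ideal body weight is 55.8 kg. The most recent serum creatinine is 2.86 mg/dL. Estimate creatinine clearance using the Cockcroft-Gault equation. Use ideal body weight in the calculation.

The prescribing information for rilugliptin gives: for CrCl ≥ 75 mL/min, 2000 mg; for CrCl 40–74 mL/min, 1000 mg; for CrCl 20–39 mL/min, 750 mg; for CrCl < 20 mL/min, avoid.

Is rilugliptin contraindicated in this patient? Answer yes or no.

yes

CrCl = (140 − 88) × 55.8 / (72 × 2.86) = 2901.6 / 205.92 ≈ 14.1 mL/min
CrCl ≈ 14 mL/min, which is < 20 mL/min.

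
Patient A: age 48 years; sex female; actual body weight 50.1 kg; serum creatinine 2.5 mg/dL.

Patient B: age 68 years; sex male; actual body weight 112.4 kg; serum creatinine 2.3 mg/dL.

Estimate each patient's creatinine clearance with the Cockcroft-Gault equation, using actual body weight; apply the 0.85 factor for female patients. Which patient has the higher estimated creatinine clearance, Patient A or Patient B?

Patient B

Patient A: CrCl = (140 − 48) × 50.1 / (72 × 2.5) × 0.85 = 4609.2 / 180.00 × 0.85 ≈ 21.8 mL/min
Patient B: CrCl = (140 − 68) × 112.4 / (72 × 2.3) = 8092.8 / 165.60 ≈ 48.9 mL/min
21.8 vs 48.9 mL/min → Patient B is higher.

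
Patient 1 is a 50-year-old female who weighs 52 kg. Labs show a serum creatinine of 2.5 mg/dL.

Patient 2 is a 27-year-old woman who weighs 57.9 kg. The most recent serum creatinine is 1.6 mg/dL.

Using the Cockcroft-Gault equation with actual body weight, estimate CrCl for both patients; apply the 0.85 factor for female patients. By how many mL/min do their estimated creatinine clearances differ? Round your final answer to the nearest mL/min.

26 mL/min

Patient 1: CrCl = (140 − 50) × 52 / (72 × 2.5) × 0.85 = 4680.0 / 180.00 × 0.85 ≈ 22.1 mL/min
Patient 2: CrCl = (140 − 27) × 57.9 / (72 × 1.6) × 0.85 = 6542.7 / 115.20 × 0.85 ≈ 48.3 mL/min
|22.1 − 48.3| = 26.2 mL/min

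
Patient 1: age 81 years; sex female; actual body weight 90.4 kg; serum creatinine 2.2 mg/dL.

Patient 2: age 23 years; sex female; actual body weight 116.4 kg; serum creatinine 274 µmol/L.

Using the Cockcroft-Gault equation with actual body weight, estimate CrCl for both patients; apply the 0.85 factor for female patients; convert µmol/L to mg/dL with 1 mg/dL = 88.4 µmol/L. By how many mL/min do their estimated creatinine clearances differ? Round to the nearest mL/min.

23 mL/min

Patient 1: CrCl = (140 − 81) × 90.4 / (72 × 2.2) × 0.85 = 5333.6 / 158.40 × 0.85 ≈ 28.6 mL/min
Patient 2: SCr = 274 / 88.4 = 3.1 mg/dL
Patient 2: CrCl = (140 − 23) × 116.4 / (72 × 3.1) × 0.85 = 13618.8 / 223.20 × 0.85 ≈ 51.9 mL/min
|28.6 − 51.9| = 23.3 mL/min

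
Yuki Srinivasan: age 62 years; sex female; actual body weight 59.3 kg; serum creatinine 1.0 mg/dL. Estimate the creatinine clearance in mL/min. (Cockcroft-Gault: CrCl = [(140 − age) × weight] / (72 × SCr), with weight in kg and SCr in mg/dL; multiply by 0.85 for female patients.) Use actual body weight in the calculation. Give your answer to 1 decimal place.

CrCl = (140 − 62) × 59.3 / (72 × 1) × 0.85 = 4625.4 / 72.00 × 0.85 ≈ 54.6 mL/min

54.6 mL/min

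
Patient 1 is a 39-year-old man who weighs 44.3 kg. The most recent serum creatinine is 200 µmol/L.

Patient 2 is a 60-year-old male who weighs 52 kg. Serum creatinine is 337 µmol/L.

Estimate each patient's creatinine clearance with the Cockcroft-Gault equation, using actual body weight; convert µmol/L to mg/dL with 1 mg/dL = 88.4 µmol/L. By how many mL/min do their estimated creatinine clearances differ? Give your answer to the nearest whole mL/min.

Patient 1: SCr = 200 / 88.4 = 2.262 mg/dL
Patient 1: CrCl = (140 − 39) × 44.3 / (72 × 2.262) = 4474.3 / 162.86 ≈ 27.5 mL/min
Patient 2: SCr = 337 / 88.4 = 3.812 mg/dL
Patient 2: CrCl = (140 − 60) × 52 / (72 × 3.812) = 4160.0 / 274.46 ≈ 15.2 mL/min
|27.5 − 15.2| = 12.3 mL/min

12 mL/min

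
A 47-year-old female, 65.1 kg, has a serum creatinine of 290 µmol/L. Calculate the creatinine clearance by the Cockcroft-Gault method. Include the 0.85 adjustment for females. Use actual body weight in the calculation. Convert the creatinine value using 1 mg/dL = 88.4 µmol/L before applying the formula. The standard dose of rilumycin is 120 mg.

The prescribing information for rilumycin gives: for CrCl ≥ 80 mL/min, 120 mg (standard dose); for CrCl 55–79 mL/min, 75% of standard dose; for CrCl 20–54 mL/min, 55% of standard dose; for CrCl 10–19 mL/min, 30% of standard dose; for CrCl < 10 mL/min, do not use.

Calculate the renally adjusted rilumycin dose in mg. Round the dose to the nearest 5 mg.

SCr = 290 / 88.4 = 3.281 mg/dL
CrCl = (140 − 47) × 65.1 / (72 × 3.281) × 0.85 = 6054.3 / 236.23 × 0.85 ≈ 21.8 mL/min
CrCl ≈ 22 mL/min → bracket 20–54 mL/min.
55% of 120 mg = 66 mg → 65 mg

65 mg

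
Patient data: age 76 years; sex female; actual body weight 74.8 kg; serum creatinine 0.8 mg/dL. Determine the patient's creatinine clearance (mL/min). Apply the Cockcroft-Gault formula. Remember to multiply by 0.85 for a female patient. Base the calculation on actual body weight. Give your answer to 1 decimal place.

CrCl = (140 − 76) × 74.8 / (72 × 0.8) × 0.85 = 4787.2 / 57.60 × 0.85 ≈ 70.6 mL/min

70.6 mL/min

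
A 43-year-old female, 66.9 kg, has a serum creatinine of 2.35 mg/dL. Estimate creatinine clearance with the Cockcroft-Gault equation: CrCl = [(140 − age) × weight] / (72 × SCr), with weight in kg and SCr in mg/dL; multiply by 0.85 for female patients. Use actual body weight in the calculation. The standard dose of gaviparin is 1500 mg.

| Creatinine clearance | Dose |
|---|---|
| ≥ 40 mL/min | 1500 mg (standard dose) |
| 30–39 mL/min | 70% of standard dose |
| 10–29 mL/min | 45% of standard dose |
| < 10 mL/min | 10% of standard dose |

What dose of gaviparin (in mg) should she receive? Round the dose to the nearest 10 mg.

1050 mg

CrCl = (140 − 43) × 66.9 / (72 × 2.35) × 0.85 = 6489.3 / 169.20 × 0.85 ≈ 32.6 mL/min
CrCl ≈ 33 mL/min → bracket 30–39 mL/min.
70% of 1500 mg = 1050 mg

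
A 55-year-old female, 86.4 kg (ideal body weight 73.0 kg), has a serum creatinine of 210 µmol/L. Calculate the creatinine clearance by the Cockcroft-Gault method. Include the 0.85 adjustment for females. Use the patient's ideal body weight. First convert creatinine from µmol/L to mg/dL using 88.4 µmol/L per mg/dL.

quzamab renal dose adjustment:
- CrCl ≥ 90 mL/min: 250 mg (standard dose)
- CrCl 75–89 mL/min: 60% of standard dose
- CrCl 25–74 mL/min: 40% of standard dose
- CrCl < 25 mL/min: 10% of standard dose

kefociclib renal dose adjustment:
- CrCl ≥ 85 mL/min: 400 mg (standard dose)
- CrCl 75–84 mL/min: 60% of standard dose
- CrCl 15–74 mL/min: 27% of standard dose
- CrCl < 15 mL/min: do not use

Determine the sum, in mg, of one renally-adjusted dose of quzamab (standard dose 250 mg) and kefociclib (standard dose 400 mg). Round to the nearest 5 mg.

210 mg

SCr = 210 / 88.4 = 2.376 mg/dL
CrCl = (140 − 55) × 73 / (72 × 2.376) × 0.85 = 6205.0 / 171.07 × 0.85 ≈ 30.8 mL/min
CrCl ≈ 31 mL/min.
quzamab: 25–74 mL/min → 40% of 250 mg = 100 mg.
kefociclib: 15–74 mL/min → 27% of 400 mg = 108 mg.
Total = 100 + 108 = 208 mg.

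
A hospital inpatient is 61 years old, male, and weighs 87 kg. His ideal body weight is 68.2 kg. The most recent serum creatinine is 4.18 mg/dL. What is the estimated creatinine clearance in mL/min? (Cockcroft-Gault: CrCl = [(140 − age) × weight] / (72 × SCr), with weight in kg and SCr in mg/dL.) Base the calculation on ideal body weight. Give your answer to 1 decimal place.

CrCl = (140 − 61) × 68.2 / (72 × 4.18) = 5387.8 / 300.96 ≈ 17.9 mL/min

17.9 mL/min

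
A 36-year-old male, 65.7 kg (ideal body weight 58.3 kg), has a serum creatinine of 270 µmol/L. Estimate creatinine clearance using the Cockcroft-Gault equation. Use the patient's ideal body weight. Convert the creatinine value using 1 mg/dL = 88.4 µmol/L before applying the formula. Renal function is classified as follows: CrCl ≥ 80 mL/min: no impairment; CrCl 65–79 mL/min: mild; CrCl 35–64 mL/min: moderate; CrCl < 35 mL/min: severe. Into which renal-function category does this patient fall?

SCr = 270 / 88.4 = 3.054 mg/dL
CrCl = (140 − 36) × 58.3 / (72 × 3.054) = 6063.2 / 219.89 ≈ 27.6 mL/min
28 mL/min falls in the 'severe' range.

severe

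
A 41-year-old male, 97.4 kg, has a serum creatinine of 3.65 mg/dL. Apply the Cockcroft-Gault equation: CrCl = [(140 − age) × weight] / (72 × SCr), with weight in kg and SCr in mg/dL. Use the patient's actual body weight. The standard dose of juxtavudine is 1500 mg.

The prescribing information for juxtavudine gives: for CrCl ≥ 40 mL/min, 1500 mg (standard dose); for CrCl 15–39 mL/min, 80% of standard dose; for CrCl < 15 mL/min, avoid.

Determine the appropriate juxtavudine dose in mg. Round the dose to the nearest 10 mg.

1200 mg

CrCl = (140 − 41) × 97.4 / (72 × 3.65) = 9642.6 / 262.80 ≈ 36.7 mL/min
CrCl ≈ 37 mL/min → bracket 15–39 mL/min.
80% of 1500 mg = 1200 mg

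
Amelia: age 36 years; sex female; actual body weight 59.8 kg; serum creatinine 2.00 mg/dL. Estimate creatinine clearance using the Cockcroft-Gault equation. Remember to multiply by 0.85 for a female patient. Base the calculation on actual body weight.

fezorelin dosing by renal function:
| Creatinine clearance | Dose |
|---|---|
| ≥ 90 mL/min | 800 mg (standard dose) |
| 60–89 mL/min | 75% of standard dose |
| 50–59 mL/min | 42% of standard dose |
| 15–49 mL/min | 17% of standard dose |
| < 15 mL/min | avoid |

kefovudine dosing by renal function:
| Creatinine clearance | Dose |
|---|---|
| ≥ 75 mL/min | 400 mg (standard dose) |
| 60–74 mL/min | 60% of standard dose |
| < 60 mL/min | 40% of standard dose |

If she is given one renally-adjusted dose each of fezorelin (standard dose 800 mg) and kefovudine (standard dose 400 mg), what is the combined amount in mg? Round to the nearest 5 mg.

295 mg

CrCl = (140 − 36) × 59.8 / (72 × 2) × 0.85 = 6219.2 / 144.00 × 0.85 ≈ 36.7 mL/min
CrCl ≈ 37 mL/min.
fezorelin: 15–49 mL/min → 17% of 800 mg = 136 mg.
kefovudine: < 60 mL/min → 40% of 400 mg = 160 mg.
Total = 136 + 160 = 296 mg.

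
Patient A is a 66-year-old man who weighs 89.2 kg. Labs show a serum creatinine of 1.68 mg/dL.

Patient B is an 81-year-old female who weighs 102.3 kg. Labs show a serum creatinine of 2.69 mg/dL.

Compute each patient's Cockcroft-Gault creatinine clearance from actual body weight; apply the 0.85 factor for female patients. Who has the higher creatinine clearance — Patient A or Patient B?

Patient A

Patient A: CrCl = (140 − 66) × 89.2 / (72 × 1.68) = 6600.8 / 120.96 ≈ 54.6 mL/min
Patient B: CrCl = (140 − 81) × 102.3 / (72 × 2.69) × 0.85 = 6035.7 / 193.68 × 0.85 ≈ 26.5 mL/min
54.6 vs 26.5 mL/min → Patient A is higher.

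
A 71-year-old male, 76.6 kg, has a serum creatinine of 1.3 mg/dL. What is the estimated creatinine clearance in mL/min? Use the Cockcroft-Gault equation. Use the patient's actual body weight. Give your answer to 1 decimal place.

CrCl = (140 − 71) × 76.6 / (72 × 1.3) = 5285.4 / 93.60 ≈ 56.5 mL/min

56.5 mL/min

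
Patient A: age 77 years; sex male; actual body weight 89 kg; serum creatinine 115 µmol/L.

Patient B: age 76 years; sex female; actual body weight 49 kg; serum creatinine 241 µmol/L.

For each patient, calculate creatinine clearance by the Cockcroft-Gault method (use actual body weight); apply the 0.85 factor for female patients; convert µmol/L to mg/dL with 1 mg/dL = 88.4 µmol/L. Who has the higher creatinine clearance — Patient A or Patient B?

Patient A: SCr = 115 / 88.4 = 1.301 mg/dL
Patient A: CrCl = (140 − 77) × 89 / (72 × 1.301) = 5607.0 / 93.67 ≈ 59.9 mL/min
Patient B: SCr = 241 / 88.4 = 2.726 mg/dL
Patient B: CrCl = (140 − 76) × 49 / (72 × 2.726) × 0.85 = 3136.0 / 196.27 × 0.85 ≈ 13.6 mL/min
59.9 vs 13.6 mL/min → Patient A is higher.

Patient A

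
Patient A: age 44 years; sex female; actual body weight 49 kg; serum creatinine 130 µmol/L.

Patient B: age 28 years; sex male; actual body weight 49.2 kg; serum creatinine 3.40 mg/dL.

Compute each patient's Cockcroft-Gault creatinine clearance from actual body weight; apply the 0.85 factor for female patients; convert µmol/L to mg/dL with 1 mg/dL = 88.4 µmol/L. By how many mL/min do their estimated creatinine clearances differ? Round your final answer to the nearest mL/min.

15 mL/min

Patient A: SCr = 130 / 88.4 = 1.471 mg/dL
Patient A: CrCl = (140 − 44) × 49 / (72 × 1.471) × 0.85 = 4704.0 / 105.91 × 0.85 ≈ 37.8 mL/min
Patient B: CrCl = (140 − 28) × 49.2 / (72 × 3.4) = 5510.4 / 244.80 ≈ 22.5 mL/min
|37.8 − 22.5| = 15.3 mL/min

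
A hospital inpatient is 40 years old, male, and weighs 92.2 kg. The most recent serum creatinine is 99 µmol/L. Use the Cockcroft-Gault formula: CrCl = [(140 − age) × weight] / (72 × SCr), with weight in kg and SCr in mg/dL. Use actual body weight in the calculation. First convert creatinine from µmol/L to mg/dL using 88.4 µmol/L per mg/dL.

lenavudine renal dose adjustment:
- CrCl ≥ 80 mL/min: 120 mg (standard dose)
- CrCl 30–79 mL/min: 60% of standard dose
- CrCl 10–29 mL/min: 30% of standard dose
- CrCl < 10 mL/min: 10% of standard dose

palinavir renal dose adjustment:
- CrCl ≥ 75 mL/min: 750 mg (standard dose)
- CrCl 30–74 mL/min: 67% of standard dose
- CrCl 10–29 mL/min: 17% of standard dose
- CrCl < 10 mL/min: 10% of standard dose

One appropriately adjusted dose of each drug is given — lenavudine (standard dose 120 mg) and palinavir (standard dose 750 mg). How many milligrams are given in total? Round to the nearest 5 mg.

870 mg

SCr = 99 / 88.4 = 1.12 mg/dL
CrCl = (140 − 40) × 92.2 / (72 × 1.12) = 9220.0 / 80.64 ≈ 114.3 mL/min
CrCl ≈ 114 mL/min.
lenavudine: ≥ 80 mL/min → 100% of 120 mg = 120 mg.
palinavir: ≥ 75 mL/min → 100% of 750 mg = 750 mg.
Total = 120 + 750 = 870 mg.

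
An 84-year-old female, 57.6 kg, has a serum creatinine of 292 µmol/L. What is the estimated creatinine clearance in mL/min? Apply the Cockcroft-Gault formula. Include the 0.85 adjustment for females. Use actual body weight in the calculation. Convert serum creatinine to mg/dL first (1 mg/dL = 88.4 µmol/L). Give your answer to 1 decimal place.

SCr = 292 / 88.4 = 3.303 mg/dL
CrCl = (140 − 84) × 57.6 / (72 × 3.303) × 0.85 = 3225.6 / 237.82 × 0.85 ≈ 11.5 mL/min

11.5 mL/min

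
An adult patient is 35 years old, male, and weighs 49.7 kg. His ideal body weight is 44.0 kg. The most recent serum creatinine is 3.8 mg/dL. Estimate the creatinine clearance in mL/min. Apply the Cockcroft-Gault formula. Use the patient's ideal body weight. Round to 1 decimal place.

16.9 mL/min

CrCl = (140 − 35) × 44 / (72 × 3.8) = 4620.0 / 273.60 ≈ 16.9 mL/min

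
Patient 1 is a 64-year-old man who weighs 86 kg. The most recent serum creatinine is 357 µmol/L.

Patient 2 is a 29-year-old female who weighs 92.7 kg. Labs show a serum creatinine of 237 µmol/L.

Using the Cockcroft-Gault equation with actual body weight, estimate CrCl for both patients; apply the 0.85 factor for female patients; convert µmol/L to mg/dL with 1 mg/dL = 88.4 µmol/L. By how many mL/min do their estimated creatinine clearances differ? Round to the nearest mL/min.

Patient 1: SCr = 357 / 88.4 = 4.038 mg/dL
Patient 1: CrCl = (140 − 64) × 86 / (72 × 4.038) = 6536.0 / 290.74 ≈ 22.5 mL/min
Patient 2: SCr = 237 / 88.4 = 2.681 mg/dL
Patient 2: CrCl = (140 − 29) × 92.7 / (72 × 2.681) × 0.85 = 10289.7 / 193.03 × 0.85 ≈ 45.3 mL/min
|22.5 − 45.3| = 22.8 mL/min

23 mL/min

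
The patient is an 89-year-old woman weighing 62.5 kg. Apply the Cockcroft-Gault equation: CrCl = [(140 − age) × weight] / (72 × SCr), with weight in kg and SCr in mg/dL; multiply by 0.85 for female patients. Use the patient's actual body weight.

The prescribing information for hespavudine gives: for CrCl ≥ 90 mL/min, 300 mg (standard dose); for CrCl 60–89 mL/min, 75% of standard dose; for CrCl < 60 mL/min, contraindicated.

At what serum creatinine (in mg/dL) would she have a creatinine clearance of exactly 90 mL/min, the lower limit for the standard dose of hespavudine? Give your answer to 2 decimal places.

Standard dose requires CrCl ≥ 90 mL/min.
Set (140 − 89) × 62.5 × 0.85 / (72 × SCr) = 90
SCr = (140 − 89) × 62.5 × 0.85 / (72 × 90) = 0.418 mg/dL

0.42 mg/dL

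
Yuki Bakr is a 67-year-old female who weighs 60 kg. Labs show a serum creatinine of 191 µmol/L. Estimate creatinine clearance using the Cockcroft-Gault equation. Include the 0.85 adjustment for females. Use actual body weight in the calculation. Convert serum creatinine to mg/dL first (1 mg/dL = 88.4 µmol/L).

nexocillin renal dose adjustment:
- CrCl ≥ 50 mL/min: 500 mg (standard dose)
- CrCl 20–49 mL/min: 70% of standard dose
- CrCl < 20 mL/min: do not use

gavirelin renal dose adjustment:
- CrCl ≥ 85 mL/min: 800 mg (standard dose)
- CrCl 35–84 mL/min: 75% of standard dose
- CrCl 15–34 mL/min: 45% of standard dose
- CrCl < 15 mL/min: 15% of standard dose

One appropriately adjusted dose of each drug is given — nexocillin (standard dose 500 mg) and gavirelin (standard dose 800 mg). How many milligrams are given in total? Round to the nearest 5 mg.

710 mg

SCr = 191 / 88.4 = 2.161 mg/dL
CrCl = (140 − 67) × 60 / (72 × 2.161) × 0.85 = 4380.0 / 155.59 × 0.85 ≈ 23.9 mL/min
CrCl ≈ 24 mL/min.
nexocillin: 20–49 mL/min → 70% of 500 mg = 350 mg.
gavirelin: 15–34 mL/min → 45% of 800 mg = 360 mg.
Total = 350 + 360 = 710 mg.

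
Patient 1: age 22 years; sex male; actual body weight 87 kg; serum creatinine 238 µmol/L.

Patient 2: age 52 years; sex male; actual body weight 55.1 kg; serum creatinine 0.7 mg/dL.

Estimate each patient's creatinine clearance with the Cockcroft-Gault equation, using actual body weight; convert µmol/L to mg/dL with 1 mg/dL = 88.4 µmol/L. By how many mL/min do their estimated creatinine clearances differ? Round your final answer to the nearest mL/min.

Patient 1: SCr = 238 / 88.4 = 2.692 mg/dL
Patient 1: CrCl = (140 − 22) × 87 / (72 × 2.692) = 10266.0 / 193.82 ≈ 53.0 mL/min
Patient 2: CrCl = (140 − 52) × 55.1 / (72 × 0.7) = 4848.8 / 50.40 ≈ 96.2 mL/min
|53.0 − 96.2| = 43.2 mL/min

43 mL/min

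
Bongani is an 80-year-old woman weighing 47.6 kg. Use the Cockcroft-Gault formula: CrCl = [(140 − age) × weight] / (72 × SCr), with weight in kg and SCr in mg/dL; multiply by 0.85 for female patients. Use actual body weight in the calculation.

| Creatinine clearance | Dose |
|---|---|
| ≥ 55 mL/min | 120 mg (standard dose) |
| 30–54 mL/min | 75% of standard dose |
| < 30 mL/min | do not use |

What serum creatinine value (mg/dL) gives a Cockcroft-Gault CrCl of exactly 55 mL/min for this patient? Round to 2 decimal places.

0.61 mg/dL

Standard dose requires CrCl ≥ 55 mL/min.
Set (140 − 80) × 47.6 × 0.85 / (72 × SCr) = 55
SCr = (140 − 80) × 47.6 × 0.85 / (72 × 55) = 0.613 mg/dL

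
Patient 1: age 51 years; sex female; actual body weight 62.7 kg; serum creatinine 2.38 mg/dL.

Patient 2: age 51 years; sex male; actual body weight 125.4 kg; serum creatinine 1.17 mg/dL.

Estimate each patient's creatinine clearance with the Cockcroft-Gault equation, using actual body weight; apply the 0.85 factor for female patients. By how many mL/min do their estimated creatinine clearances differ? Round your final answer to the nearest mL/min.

105 mL/min

Patient 1: CrCl = (140 − 51) × 62.7 / (72 × 2.38) × 0.85 = 5580.3 / 171.36 × 0.85 ≈ 27.7 mL/min
Patient 2: CrCl = (140 − 51) × 125.4 / (72 × 1.17) = 11160.6 / 84.24 ≈ 132.5 mL/min
|27.7 − 132.5| = 104.8 mL/min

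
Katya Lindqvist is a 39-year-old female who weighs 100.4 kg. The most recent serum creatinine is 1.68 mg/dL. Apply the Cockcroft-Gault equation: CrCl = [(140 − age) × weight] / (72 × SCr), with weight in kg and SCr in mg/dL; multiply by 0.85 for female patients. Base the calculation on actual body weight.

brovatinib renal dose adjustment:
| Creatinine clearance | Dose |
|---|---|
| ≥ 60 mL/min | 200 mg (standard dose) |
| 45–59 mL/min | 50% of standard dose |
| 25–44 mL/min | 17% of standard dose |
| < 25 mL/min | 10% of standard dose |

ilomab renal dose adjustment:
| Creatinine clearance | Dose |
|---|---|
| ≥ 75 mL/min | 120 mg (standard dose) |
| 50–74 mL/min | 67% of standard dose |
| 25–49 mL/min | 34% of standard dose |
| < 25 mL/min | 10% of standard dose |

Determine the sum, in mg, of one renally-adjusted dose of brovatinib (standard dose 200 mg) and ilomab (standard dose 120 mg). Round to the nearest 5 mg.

CrCl = (140 − 39) × 100.4 / (72 × 1.68) × 0.85 = 10140.4 / 120.96 × 0.85 ≈ 71.3 mL/min
CrCl ≈ 71 mL/min.
brovatinib: ≥ 60 mL/min → 100% of 200 mg = 200 mg.
ilomab: 50–74 mL/min → 67% of 120 mg = 80.4 mg.
Total = 200 + 80.4 = 280.4 mg.

280 mg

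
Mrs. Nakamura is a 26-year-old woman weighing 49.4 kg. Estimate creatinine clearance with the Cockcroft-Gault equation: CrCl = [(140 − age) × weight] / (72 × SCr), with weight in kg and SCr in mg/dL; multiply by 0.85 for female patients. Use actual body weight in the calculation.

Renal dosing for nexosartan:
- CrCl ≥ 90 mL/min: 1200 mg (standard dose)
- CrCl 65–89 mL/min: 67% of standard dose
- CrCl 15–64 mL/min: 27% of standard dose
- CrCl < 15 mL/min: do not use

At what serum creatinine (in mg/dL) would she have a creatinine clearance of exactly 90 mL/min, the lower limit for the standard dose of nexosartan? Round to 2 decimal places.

0.74 mg/dL

Standard dose requires CrCl ≥ 90 mL/min.
Set (140 − 26) × 49.4 × 0.85 / (72 × SCr) = 90
SCr = (140 − 26) × 49.4 × 0.85 / (72 × 90) = 0.739 mg/dL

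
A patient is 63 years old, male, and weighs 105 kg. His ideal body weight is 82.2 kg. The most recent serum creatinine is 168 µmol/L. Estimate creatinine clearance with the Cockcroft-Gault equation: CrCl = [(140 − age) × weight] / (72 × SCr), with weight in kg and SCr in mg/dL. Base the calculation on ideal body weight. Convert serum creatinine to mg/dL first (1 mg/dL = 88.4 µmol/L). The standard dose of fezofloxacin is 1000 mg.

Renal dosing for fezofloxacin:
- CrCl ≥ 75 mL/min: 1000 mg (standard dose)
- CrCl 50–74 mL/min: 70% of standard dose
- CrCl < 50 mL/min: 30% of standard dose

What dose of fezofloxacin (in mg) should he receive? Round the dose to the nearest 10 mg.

300 mg

SCr = 168 / 88.4 = 1.9 mg/dL
CrCl = (140 − 63) × 82.2 / (72 × 1.9) = 6329.4 / 136.80 ≈ 46.3 mL/min
CrCl ≈ 46 mL/min → bracket < 50 mL/min.
30% of 1000 mg = 300 mg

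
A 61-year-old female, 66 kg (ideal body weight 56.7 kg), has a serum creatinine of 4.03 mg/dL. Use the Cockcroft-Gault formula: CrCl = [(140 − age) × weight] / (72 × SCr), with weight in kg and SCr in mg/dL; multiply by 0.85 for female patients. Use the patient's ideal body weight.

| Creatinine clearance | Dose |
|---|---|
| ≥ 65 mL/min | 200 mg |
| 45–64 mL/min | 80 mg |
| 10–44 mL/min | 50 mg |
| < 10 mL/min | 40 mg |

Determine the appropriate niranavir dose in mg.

CrCl = (140 − 61) × 56.7 / (72 × 4.03) × 0.85 = 4479.3 / 290.16 × 0.85 ≈ 13.1 mL/min
CrCl ≈ 13 mL/min → bracket 10–44 mL/min.
Dose for this bracket: 50 mg.

50 mg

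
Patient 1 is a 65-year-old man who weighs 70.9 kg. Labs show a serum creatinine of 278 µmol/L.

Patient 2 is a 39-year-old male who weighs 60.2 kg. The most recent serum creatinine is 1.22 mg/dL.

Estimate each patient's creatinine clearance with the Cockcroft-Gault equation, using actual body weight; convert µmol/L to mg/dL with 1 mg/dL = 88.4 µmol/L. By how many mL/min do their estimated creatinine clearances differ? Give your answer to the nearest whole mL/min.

Patient 1: SCr = 278 / 88.4 = 3.145 mg/dL
Patient 1: CrCl = (140 − 65) × 70.9 / (72 × 3.145) = 5317.5 / 226.44 ≈ 23.5 mL/min
Patient 2: CrCl = (140 − 39) × 60.2 / (72 × 1.22) = 6080.2 / 87.84 ≈ 69.2 mL/min
|23.5 − 69.2| = 45.7 mL/min

46 mL/min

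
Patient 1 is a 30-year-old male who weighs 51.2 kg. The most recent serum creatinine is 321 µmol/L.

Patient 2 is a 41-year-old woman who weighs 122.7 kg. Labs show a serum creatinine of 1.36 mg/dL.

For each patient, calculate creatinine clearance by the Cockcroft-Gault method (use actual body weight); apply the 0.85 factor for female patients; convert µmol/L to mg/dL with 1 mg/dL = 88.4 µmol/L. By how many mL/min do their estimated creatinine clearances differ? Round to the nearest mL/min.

84 mL/min

Patient 1: SCr = 321 / 88.4 = 3.631 mg/dL
Patient 1: CrCl = (140 − 30) × 51.2 / (72 × 3.631) = 5632.0 / 261.43 ≈ 21.5 mL/min
Patient 2: CrCl = (140 − 41) × 122.7 / (72 × 1.36) × 0.85 = 12147.3 / 97.92 × 0.85 ≈ 105.4 mL/min
|21.5 − 105.4| = 83.9 mL/min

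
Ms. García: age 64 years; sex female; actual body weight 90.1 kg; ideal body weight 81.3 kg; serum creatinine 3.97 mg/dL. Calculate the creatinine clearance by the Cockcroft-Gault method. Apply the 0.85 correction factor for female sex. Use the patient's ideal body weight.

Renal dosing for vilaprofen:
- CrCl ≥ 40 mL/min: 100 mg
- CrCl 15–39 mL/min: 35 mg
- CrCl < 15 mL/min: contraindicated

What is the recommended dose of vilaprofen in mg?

35 mg

CrCl = (140 − 64) × 81.3 / (72 × 3.97) × 0.85 = 6178.8 / 285.84 × 0.85 ≈ 18.4 mL/min
CrCl ≈ 18 mL/min → bracket 15–39 mL/min.
Dose for this bracket: 35 mg.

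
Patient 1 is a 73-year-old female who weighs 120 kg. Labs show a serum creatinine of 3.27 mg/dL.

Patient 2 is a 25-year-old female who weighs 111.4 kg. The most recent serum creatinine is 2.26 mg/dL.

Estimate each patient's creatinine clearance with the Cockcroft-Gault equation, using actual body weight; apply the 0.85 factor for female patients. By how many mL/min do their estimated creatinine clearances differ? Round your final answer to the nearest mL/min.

Patient 1: CrCl = (140 − 73) × 120 / (72 × 3.27) × 0.85 = 8040.0 / 235.44 × 0.85 ≈ 29.0 mL/min
Patient 2: CrCl = (140 − 25) × 111.4 / (72 × 2.26) × 0.85 = 12811.0 / 162.72 × 0.85 ≈ 66.9 mL/min
|29.0 − 66.9| = 37.9 mL/min

38 mL/min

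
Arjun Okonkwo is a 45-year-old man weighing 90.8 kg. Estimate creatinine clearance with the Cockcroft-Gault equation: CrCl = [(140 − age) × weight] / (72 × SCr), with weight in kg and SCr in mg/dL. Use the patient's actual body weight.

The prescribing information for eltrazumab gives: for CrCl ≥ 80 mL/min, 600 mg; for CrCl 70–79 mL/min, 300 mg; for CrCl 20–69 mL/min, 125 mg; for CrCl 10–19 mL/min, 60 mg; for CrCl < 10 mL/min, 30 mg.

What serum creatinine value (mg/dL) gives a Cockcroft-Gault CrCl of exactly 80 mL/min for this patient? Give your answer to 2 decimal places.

Standard dose requires CrCl ≥ 80 mL/min.
Set (140 − 45) × 90.8 / (72 × SCr) = 80
SCr = (140 − 45) × 90.8 / (72 × 80) = 1.498 mg/dL

1.50 mg/dL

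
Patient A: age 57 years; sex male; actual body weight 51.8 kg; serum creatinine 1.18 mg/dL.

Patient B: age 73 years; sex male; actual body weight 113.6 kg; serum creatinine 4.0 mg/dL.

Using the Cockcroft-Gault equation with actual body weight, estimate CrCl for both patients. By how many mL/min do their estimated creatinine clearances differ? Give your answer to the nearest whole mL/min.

24 mL/min

Patient A: CrCl = (140 − 57) × 51.8 / (72 × 1.18) = 4299.4 / 84.96 ≈ 50.6 mL/min
Patient B: CrCl = (140 − 73) × 113.6 / (72 × 4) = 7611.2 / 288.00 ≈ 26.4 mL/min
|50.6 − 26.4| = 24.2 mL/min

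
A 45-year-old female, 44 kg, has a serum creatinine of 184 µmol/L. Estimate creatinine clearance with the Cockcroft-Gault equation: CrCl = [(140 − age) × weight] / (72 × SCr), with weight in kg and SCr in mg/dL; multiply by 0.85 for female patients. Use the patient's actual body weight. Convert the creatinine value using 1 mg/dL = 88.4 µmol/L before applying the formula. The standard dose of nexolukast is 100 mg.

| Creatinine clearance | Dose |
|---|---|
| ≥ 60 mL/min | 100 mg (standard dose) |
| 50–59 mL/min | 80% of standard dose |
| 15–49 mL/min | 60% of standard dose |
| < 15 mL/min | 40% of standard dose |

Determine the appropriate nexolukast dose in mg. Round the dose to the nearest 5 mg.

SCr = 184 / 88.4 = 2.081 mg/dL
CrCl = (140 − 45) × 44 / (72 × 2.081) × 0.85 = 4180.0 / 149.83 × 0.85 ≈ 23.7 mL/min
CrCl ≈ 24 mL/min → bracket 15–49 mL/min.
60% of 100 mg = 60 mg

60 mg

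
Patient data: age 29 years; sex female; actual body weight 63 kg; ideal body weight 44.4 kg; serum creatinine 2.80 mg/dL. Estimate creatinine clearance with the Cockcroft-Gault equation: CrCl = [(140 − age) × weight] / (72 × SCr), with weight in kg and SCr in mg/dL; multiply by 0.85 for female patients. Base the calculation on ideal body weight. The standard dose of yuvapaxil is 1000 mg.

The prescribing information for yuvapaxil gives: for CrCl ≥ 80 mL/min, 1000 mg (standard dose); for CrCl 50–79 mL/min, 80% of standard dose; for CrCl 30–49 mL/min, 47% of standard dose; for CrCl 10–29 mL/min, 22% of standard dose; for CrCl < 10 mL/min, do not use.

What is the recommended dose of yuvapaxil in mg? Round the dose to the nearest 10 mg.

CrCl = (140 − 29) × 44.4 / (72 × 2.8) × 0.85 = 4928.4 / 201.60 × 0.85 ≈ 20.8 mL/min
CrCl ≈ 21 mL/min → bracket 10–29 mL/min.
22% of 1000 mg = 220 mg

220 mg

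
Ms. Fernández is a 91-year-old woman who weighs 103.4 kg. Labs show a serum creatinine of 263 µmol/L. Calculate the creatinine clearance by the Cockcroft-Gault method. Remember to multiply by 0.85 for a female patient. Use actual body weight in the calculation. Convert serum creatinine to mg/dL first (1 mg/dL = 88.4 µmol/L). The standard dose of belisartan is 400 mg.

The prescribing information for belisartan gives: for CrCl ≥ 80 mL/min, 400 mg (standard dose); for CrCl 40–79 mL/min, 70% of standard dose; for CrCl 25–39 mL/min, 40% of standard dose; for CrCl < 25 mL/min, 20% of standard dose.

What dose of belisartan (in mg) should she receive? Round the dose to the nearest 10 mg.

80 mg

SCr = 263 / 88.4 = 2.975 mg/dL
CrCl = (140 − 91) × 103.4 / (72 × 2.975) × 0.85 = 5066.6 / 214.20 × 0.85 ≈ 20.1 mL/min
CrCl ≈ 20 mL/min → bracket < 25 mL/min.
20% of 400 mg = 80 mg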